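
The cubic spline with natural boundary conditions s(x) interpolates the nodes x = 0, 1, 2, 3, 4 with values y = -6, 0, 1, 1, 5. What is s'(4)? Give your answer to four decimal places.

Let M_i = s''(x_i). Step sizes h_i = 1, 1, 1, 1; slopes of the chords Δ_i = (y_(i+1) - y_i)/h_i = 6, 1, 0, 4.
  1·M_0 + 4·M_1 + 1·M_2 = 6(Δ_1 - Δ_0) = -30
  1·M_1 + 4·M_2 + 1·M_3 = 6(Δ_2 - Δ_1) = -6
  1·M_2 + 4·M_3 + 1·M_4 = 6(Δ_3 - Δ_2) = 24
Natural end conditions: M_0 = M_4 = 0.
Hence M_0 = 0, M_1 = -201/28, M_2 = -9/7, M_3 = 177/28, M_4 = 0.
On [3, 4], s'(x) = b_3 + 2c_3·(x - 3) + 3d_3·(x - 3)² with b_3 = Δ_3 - h_3(2M_3 + M_4)/6 = 53/28, c_3 = M_3/2 = 177/56, d_3 = (M_4 - M_3)/(6h_3) = -59/56. So s'(4) = 283/56.

5.0536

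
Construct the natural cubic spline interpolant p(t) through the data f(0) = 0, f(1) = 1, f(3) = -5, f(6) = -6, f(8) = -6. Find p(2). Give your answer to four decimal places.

Let M_i = p''(x_i). Step sizes h_i = 1, 2, 3, 2; slopes of the chords Δ_i = (y_(i+1) - y_i)/h_i = 1, -3, -1/3, 0.
  1·M_0 + 6·M_1 + 2·M_2 = 6(Δ_1 - Δ_0) = -24
  2·M_1 + 10·M_2 + 3·M_3 = 6(Δ_2 - Δ_1) = 16
  3·M_2 + 10·M_3 + 2·M_4 = 6(Δ_3 - Δ_2) = 2
Natural end conditions: M_0 = M_4 = 0.
Solving the tridiagonal system: M_0 = 0, M_1 = -1246/253, M_2 = 702/253, M_3 = -160/253, M_4 = 0.
On [1, 3], p(t) = 1 - 487/759·(t - 1) - 623/253·(t - 1)² + 487/759·(t - 1)³.
With (t - 1) = 1: p(2) = -370/253.

-1.4625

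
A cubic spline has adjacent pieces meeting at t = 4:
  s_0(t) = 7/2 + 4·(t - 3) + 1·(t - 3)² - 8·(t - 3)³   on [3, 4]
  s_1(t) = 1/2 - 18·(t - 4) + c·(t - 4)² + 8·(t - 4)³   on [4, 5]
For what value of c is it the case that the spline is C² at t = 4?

s_0''(t) = 2 - 48·(t - 3), so s_0''(4) = -46. On the right, s_1''(4) = 2c, so c = -23.

-23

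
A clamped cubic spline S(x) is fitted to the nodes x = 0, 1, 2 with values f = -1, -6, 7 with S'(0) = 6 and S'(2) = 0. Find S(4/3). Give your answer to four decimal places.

-1.9630

Let M_i = S''(x_i). Step sizes h_i = 1, 1; slopes of the chords Δ_i = (y_(i+1) - y_i)/h_i = -5, 13.
  1·M_0 + 4·M_1 + 1·M_2 = 6(Δ_1 - Δ_0) = 108
Clamped end conditions give two more equations: 2h_0·M_0 + h_0·M_1 = 6(Δ_0 - S'(0)) = -66 and h_1·M_1 + 2h_1·M_2 = 6(S'(2) - Δ_1) = -78.
Solving the tridiagonal system: M_0 = -63, M_1 = 60, M_2 = -69.
On [1, 2], S(x) = -6 + 9/2·(x - 1) + 30·(x - 1)² - 43/2·(x - 1)³.
With (x - 1) = 1/3: S(4/3) = -53/27.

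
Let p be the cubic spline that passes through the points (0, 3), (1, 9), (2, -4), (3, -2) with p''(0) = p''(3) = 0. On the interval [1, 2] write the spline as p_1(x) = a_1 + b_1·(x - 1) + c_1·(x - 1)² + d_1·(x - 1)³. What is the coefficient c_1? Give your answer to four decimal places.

With σ_i denoting the second derivative at x_i, h_i = 1, 1, 1, and Δ_i = (y_(i+1) − y_i)/h_i = 6, -13, 2:
  1·σ_0 + 4·σ_1 + 1·σ_2 = 6(Δ_1 - Δ_0) = -114
  1·σ_1 + 4·σ_2 + 1·σ_3 = 6(Δ_2 - Δ_1) = 90
Natural end conditions: σ_0 = σ_3 = 0.
Hence σ_0 = 0, σ_1 = -182/5, σ_2 = 158/5, σ_3 = 0.
On [1, 2], with p_1(x) = a_1 + b_1·(x - 1) + c_1·(x - 1)² + d_1·(x - 1)³: c_1 = σ_1/2 = -91/5, d_1 = (σ_2 - σ_1)/(6h_1) = 34/3, b_1 = Δ_1 - h_1(2σ_1 + σ_2)/6 = -92/15.

-18.2000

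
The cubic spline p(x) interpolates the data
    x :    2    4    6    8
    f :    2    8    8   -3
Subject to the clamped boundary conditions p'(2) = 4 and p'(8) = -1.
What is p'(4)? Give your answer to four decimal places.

2.3667

With σ_i denoting the second derivative at x_i, h_i = 2, 2, 2, and Δ_i = (y_(i+1) − y_i)/h_i = 3, 0, -11/2:
  2·σ_0 + 8·σ_1 + 2·σ_2 = 6(Δ_1 - Δ_0) = -18
  2·σ_1 + 8·σ_2 + 2·σ_3 = 6(Δ_2 - Δ_1) = -33
Clamped end conditions give two more equations: 2h_0·σ_0 + h_0·σ_1 = 6(Δ_0 - p'(2)) = -6 and h_2·σ_2 + 2h_2·σ_3 = 6(p'(8) - Δ_2) = 27.
Solving the tridiagonal system: σ_0 = -41/30, σ_1 = -4/15, σ_2 = -197/30, σ_3 = 301/30.
On [4, 6], p'(x) = b_1 + 2c_1·(x - 4) + 3d_1·(x - 4)² with b_1 = Δ_1 - h_1(2σ_1 + σ_2)/6 = 71/30, c_1 = σ_1/2 = -2/15, d_1 = (σ_2 - σ_1)/(6h_1) = -21/40. So p'(4) = 71/30.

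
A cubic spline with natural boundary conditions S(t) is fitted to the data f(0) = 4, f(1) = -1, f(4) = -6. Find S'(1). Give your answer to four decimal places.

Put σ_i = S'' at the i-th knot. Here h = (1, 3) and Δ = (-5, -5/3), so the interior equations h_(i-1)·σ_(i-1) + 2(h_(i-1)+h_i)·σ_i + h_i·σ_(i+1) = 6(Δ_i − Δ_(i-1)) read
  1·σ_0 + 8·σ_1 + 3·σ_2 = 6(Δ_1 - Δ_0) = 20
Natural end conditions: σ_0 = σ_2 = 0.
Solving the tridiagonal system: σ_0 = 0, σ_1 = 5/2, σ_2 = 0.
On [1, 4], S'(t) = b_1 + 2c_1·(t - 1) + 3d_1·(t - 1)² with b_1 = Δ_1 - h_1(2σ_1 + σ_2)/6 = -25/6, c_1 = σ_1/2 = 5/4, d_1 = (σ_2 - σ_1)/(6h_1) = -5/36. So S'(1) = -25/6.

-4.1667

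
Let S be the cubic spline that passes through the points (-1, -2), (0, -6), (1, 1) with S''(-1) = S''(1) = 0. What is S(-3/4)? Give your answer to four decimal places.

Put σ_i = S'' at the i-th knot. Here h = (1, 1) and Δ = (-4, 7), so the interior equations h_(i-1)·σ_(i-1) + 2(h_(i-1)+h_i)·σ_i + h_i·σ_(i+1) = 6(Δ_i − Δ_(i-1)) read
  1·σ_0 + 4·σ_1 + 1·σ_2 = 6(Δ_1 - Δ_0) = 66
Natural end conditions: σ_0 = σ_2 = 0.
Solving: σ_0 = 0, σ_1 = 33/2, σ_2 = 0.
On [-1, 0], S(t) = -2 - 27/4·(t + 1) + 0·(t + 1)² + 11/4·(t + 1)³.
With (t + 1) = 1/4: S(-3/4) = -933/256.

-3.6445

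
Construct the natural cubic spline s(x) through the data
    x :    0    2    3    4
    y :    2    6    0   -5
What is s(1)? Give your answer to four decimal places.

Let M_i = s''(x_i). Step sizes h_i = 2, 1, 1; slopes of the chords Δ_i = (y_(i+1) - y_i)/h_i = 2, -6, -5.
  2·M_0 + 6·M_1 + 1·M_2 = 6(Δ_1 - Δ_0) = -48
  1·M_1 + 4·M_2 + 1·M_3 = 6(Δ_2 - Δ_1) = 6
Natural end conditions: M_0 = M_3 = 0.
Hence M_0 = 0, M_1 = -198/23, M_2 = 84/23, M_3 = 0.
On [0, 2], s(x) = 2 + 112/23·x + 0·x² - 33/46·x³.
With x = 1: s(1) = 283/46.

6.1522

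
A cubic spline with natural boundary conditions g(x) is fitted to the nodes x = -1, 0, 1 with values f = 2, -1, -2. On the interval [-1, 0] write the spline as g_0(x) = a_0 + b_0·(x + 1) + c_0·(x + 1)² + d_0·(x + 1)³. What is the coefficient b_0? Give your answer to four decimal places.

Let σ_i = g''(x_i). Step sizes h_i = 1, 1; slopes of the chords Δ_i = (y_(i+1) - y_i)/h_i = -3, -1.
  1·σ_0 + 4·σ_1 + 1·σ_2 = 6(Δ_1 - Δ_0) = 12
Natural end conditions: σ_0 = σ_2 = 0.
Solving the tridiagonal system: σ_0 = 0, σ_1 = 3, σ_2 = 0.
On [-1, 0], with g_0(x) = a_0 + b_0·(x + 1) + c_0·(x + 1)² + d_0·(x + 1)³: c_0 = σ_0/2 = 0, d_0 = (σ_1 - σ_0)/(6h_0) = 1/2, b_0 = Δ_0 - h_0(2σ_0 + σ_1)/6 = -7/2.

-3.5000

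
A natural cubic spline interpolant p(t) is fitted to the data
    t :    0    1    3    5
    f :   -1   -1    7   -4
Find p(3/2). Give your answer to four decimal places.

Write M_i for p''(x_i). With h_i = 1, 2, 2 and divided differences Δ_i = 0, 4, -11/2, the continuity of p' gives the tridiagonal system
  1·M_0 + 6·M_1 + 2·M_2 = 6(Δ_1 - Δ_0) = 24
  2·M_1 + 8·M_2 + 2·M_3 = 6(Δ_2 - Δ_1) = -57
Natural end conditions: M_0 = M_3 = 0.
Solving the tridiagonal system: M_0 = 0, M_1 = 153/22, M_2 = -195/22, M_3 = 0.
On [1, 3], p(t) = -1 + 51/22·(t - 1) + 153/44·(t - 1)² - 29/22·(t - 1)³.
With (t - 1) = 1/2: p(3/2) = 19/22.

0.8636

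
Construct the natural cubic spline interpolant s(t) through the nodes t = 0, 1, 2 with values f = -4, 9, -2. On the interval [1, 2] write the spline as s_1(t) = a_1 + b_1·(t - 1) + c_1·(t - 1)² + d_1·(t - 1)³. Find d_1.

Let m_i = s''(x_i). Step sizes h_i = 1, 1; slopes of the chords Δ_i = (y_(i+1) - y_i)/h_i = 13, -11.
  1·m_0 + 4·m_1 + 1·m_2 = 6(Δ_1 - Δ_0) = -144
Natural end conditions: m_0 = m_2 = 0.
Forward elimination and back-substitution give m_0 = 0, m_1 = -36, m_2 = 0.
On [1, 2], with s_1(t) = a_1 + b_1·(t - 1) + c_1·(t - 1)² + d_1·(t - 1)³: c_1 = m_1/2 = -18, d_1 = (m_2 - m_1)/(6h_1) = 6, b_1 = Δ_1 - h_1(2m_1 + m_2)/6 = 1.

6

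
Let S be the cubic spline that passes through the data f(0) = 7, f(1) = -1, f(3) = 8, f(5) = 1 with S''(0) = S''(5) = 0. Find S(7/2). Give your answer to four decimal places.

Let M_i = S''(x_i). Step sizes h_i = 1, 2, 2; slopes of the chords Δ_i = (y_(i+1) - y_i)/h_i = -8, 9/2, -7/2.
  1·M_0 + 6·M_1 + 2·M_2 = 6(Δ_1 - Δ_0) = 75
  2·M_1 + 8·M_2 + 2·M_3 = 6(Δ_2 - Δ_1) = -48
Natural end conditions: M_0 = M_3 = 0.
Forward elimination and back-substitution give M_0 = 0, M_1 = 174/11, M_2 = -219/22, M_3 = 0.
On [3, 5], S(x) = 8 + 69/22·(x - 3) - 219/44·(x - 3)² + 73/88·(x - 3)³.
With (x - 3) = 1/2: S(7/2) = 5933/704.

8.4276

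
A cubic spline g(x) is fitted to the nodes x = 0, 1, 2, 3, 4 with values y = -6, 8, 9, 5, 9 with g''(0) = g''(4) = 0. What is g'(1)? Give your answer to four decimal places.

Put σ_i = g'' at the i-th knot. Here h = (1, 1, 1, 1) and Δ = (14, 1, -4, 4), so the interior equations h_(i-1)·σ_(i-1) + 2(h_(i-1)+h_i)·σ_i + h_i·σ_(i+1) = 6(Δ_i − Δ_(i-1)) read
  1·σ_0 + 4·σ_1 + 1·σ_2 = 6(Δ_1 - Δ_0) = -78
  1·σ_1 + 4·σ_2 + 1·σ_3 = 6(Δ_2 - Δ_1) = -30
  1·σ_2 + 4·σ_3 + 1·σ_4 = 6(Δ_3 - Δ_2) = 48
Natural end conditions: σ_0 = σ_4 = 0.
Solving the tridiagonal system: σ_0 = 0, σ_1 = -501/28, σ_2 = -45/7, σ_3 = 381/28, σ_4 = 0.
On [1, 2], g'(x) = b_1 + 2c_1·(x - 1) + 3d_1·(x - 1)² with b_1 = Δ_1 - h_1(2σ_1 + σ_2)/6 = 225/28, c_1 = σ_1/2 = -501/56, d_1 = (σ_2 - σ_1)/(6h_1) = 107/56. So g'(1) = 225/28.

8.0357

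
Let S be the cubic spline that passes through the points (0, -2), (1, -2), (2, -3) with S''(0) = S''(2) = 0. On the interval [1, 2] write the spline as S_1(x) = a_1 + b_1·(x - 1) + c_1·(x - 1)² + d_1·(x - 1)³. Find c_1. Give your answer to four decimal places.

-0.7500

Write M_i for S''(x_i). With h_i = 1, 1 and divided differences Δ_i = 0, -1, the continuity of S' gives the tridiagonal system
  1·M_0 + 4·M_1 + 1·M_2 = 6(Δ_1 - Δ_0) = -6
Natural end conditions: M_0 = M_2 = 0.
Forward elimination and back-substitution give M_0 = 0, M_1 = -3/2, M_2 = 0.
On [1, 2], with S_1(x) = a_1 + b_1·(x - 1) + c_1·(x - 1)² + d_1·(x - 1)³: c_1 = M_1/2 = -3/4, d_1 = (M_2 - M_1)/(6h_1) = 1/4, b_1 = Δ_1 - h_1(2M_1 + M_2)/6 = -1/2.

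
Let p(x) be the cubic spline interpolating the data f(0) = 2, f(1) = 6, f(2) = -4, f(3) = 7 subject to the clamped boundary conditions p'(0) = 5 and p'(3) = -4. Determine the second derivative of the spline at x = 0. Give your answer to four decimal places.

17.2000

Put M_i = p'' at the i-th knot. Here h = (1, 1, 1) and Δ = (4, -10, 11), so the interior equations h_(i-1)·M_(i-1) + 2(h_(i-1)+h_i)·M_i + h_i·M_(i+1) = 6(Δ_i − Δ_(i-1)) read
  1·M_0 + 4·M_1 + 1·M_2 = 6(Δ_1 - Δ_0) = -84
  1·M_1 + 4·M_2 + 1·M_3 = 6(Δ_2 - Δ_1) = 126
Clamped end conditions give two more equations: 2h_0·M_0 + h_0·M_1 = 6(Δ_0 - p'(0)) = -6 and h_2·M_2 + 2h_2·M_3 = 6(p'(3) - Δ_2) = -90.
Hence M_0 = 86/5, M_1 = -202/5, M_2 = 302/5, M_3 = -376/5.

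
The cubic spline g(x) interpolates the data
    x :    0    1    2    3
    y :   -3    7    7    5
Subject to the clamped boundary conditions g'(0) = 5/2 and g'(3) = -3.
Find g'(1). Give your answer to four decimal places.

7.5333

With M_i denoting the second derivative at x_i, h_i = 1, 1, 1, and Δ_i = (y_(i+1) − y_i)/h_i = 10, 0, -2:
  1·M_0 + 4·M_1 + 1·M_2 = 6(Δ_1 - Δ_0) = -60
  1·M_1 + 4·M_2 + 1·M_3 = 6(Δ_2 - Δ_1) = -12
Clamped end conditions give two more equations: 2h_0·M_0 + h_0·M_1 = 6(Δ_0 - g'(0)) = 45 and h_2·M_2 + 2h_2·M_3 = 6(g'(3) - Δ_2) = -6.
Forward elimination and back-substitution give M_0 = 524/15, M_1 = -373/15, M_2 = 68/15, M_3 = -79/15.
On [1, 2], g'(x) = b_1 + 2c_1·(x - 1) + 3d_1·(x - 1)² with b_1 = Δ_1 - h_1(2M_1 + M_2)/6 = 113/15, c_1 = M_1/2 = -373/30, d_1 = (M_2 - M_1)/(6h_1) = 49/10. So g'(1) = 113/15.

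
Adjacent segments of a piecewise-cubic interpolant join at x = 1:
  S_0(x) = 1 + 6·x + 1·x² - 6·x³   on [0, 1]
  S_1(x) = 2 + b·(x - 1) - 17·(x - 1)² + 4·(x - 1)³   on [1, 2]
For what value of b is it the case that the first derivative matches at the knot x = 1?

-10

S_0'(x) = 6 + 2·x - 18·x², so S_0'(1) = -10. On the right, S_1'(1) = b, so b = -10.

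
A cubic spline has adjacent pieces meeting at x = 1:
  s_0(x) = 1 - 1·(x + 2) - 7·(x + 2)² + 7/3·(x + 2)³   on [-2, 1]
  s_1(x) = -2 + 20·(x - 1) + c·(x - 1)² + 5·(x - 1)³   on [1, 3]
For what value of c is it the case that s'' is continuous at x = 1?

14

s_0''(x) = -14 + 14·(x + 2), so s_0''(1) = 28. On the right, s_1''(1) = 2c, so c = 14.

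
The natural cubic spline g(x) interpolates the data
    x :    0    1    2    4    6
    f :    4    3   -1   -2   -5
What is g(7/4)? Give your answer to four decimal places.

-0.0552

Put M_i = g'' at the i-th knot. Here h = (1, 1, 2, 2) and Δ = (-1, -4, -1/2, -3/2), so the interior equations h_(i-1)·M_(i-1) + 2(h_(i-1)+h_i)·M_i + h_i·M_(i+1) = 6(Δ_i − Δ_(i-1)) read
  1·M_0 + 4·M_1 + 1·M_2 = 6(Δ_1 - Δ_0) = -18
  1·M_1 + 6·M_2 + 2·M_3 = 6(Δ_2 - Δ_1) = 21
  2·M_2 + 8·M_3 + 2·M_4 = 6(Δ_3 - Δ_2) = -6
Natural end conditions: M_0 = M_4 = 0.
Forward elimination and back-substitution give M_0 = 0, M_1 = -81/14, M_2 = 36/7, M_3 = -57/28, M_4 = 0.
On [1, 2], g(x) = 3 - 41/14·(x - 1) - 81/28·(x - 1)² + 51/28·(x - 1)³.
With (x - 1) = 3/4: g(7/4) = -99/1792.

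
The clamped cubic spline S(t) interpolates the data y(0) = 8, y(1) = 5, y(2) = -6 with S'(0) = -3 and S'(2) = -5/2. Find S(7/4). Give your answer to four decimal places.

Write m_i for S''(x_i). With h_i = 1, 1 and divided differences Δ_i = -3, -11, the continuity of S' gives the tridiagonal system
  1·m_0 + 4·m_1 + 1·m_2 = 6(Δ_1 - Δ_0) = -48
Clamped end conditions give two more equations: 2h_0·m_0 + h_0·m_1 = 6(Δ_0 - S'(0)) = 0 and h_1·m_1 + 2h_1·m_2 = 6(S'(2) - Δ_1) = 51.
Solving the tridiagonal system: m_0 = 49/4, m_1 = -49/2, m_2 = 151/4.
On [1, 2], S(t) = 5 - 73/8·(t - 1) - 49/4·(t - 1)² + 83/8·(t - 1)³.
With (t - 1) = 3/4: S(7/4) = -2231/512.

-4.3574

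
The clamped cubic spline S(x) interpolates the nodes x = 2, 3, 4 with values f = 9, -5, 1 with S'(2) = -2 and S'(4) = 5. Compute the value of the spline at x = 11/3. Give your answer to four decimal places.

-1.7963

Put M_i = S'' at the i-th knot. Here h = (1, 1) and Δ = (-14, 6), so the interior equations h_(i-1)·M_(i-1) + 2(h_(i-1)+h_i)·M_i + h_i·M_(i+1) = 6(Δ_i − Δ_(i-1)) read
  1·M_0 + 4·M_1 + 1·M_2 = 6(Δ_1 - Δ_0) = 120
Clamped end conditions give two more equations: 2h_0·M_0 + h_0·M_1 = 6(Δ_0 - S'(2)) = -72 and h_1·M_1 + 2h_1·M_2 = 6(S'(4) - Δ_1) = -6.
Solving the tridiagonal system: M_0 = -125/2, M_1 = 53, M_2 = -59/2.
On [3, 4], S(x) = -5 - 27/4·(x - 3) + 53/2·(x - 3)² - 55/4·(x - 3)³.
With (x - 3) = 2/3: S(11/3) = -97/54.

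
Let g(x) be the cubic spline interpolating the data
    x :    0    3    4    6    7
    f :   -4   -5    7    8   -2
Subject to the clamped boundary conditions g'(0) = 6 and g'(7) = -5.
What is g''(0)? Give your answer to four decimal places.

-14.3128

Put σ_i = g'' at the i-th knot. Here h = (3, 1, 2, 1) and Δ = (-1/3, 12, 1/2, -10), so the interior equations h_(i-1)·σ_(i-1) + 2(h_(i-1)+h_i)·σ_i + h_i·σ_(i+1) = 6(Δ_i − Δ_(i-1)) read
  3·σ_0 + 8·σ_1 + 1·σ_2 = 6(Δ_1 - Δ_0) = 74
  1·σ_1 + 6·σ_2 + 2·σ_3 = 6(Δ_2 - Δ_1) = -69
  2·σ_2 + 6·σ_3 + 1·σ_4 = 6(Δ_3 - Δ_2) = -63
Clamped end conditions give two more equations: 2h_0·σ_0 + h_0·σ_1 = 6(Δ_0 - g'(0)) = -38 and h_3·σ_3 + 2h_3·σ_4 = 6(g'(7) - Δ_3) = 30.
Hence σ_0 = -10477/732, σ_1 = 1947/122, σ_2 = -2619/244, σ_3 = -627/61, σ_4 = 2457/122.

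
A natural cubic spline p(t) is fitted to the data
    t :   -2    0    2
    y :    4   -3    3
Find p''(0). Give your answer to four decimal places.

4.8750

Let m_i = p''(x_i). Step sizes h_i = 2, 2; slopes of the chords Δ_i = (y_(i+1) - y_i)/h_i = -7/2, 3.
  2·m_0 + 8·m_1 + 2·m_2 = 6(Δ_1 - Δ_0) = 39
Natural end conditions: m_0 = m_2 = 0.
Hence m_0 = 0, m_1 = 39/8, m_2 = 0.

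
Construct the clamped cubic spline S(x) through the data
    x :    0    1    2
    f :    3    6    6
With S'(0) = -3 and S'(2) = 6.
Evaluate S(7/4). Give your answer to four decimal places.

Write M_i for S''(x_i). With h_i = 1, 1 and divided differences Δ_i = 3, 0, the continuity of S' gives the tridiagonal system
  1·M_0 + 4·M_1 + 1·M_2 = 6(Δ_1 - Δ_0) = -18
Clamped end conditions give two more equations: 2h_0·M_0 + h_0·M_1 = 6(Δ_0 - S'(0)) = 36 and h_1·M_1 + 2h_1·M_2 = 6(S'(2) - Δ_1) = 36.
Forward elimination and back-substitution give M_0 = 27, M_1 = -18, M_2 = 27.
On [1, 2], S(x) = 6 + 3/2·(x - 1) - 9·(x - 1)² + 15/2·(x - 1)³.
With (x - 1) = 3/4: S(7/4) = 669/128.

5.2266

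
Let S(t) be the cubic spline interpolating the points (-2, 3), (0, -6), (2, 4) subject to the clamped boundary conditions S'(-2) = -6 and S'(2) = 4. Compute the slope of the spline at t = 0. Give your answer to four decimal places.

0.8750

Put M_i = S'' at the i-th knot. Here h = (2, 2) and Δ = (-9/2, 5), so the interior equations h_(i-1)·M_(i-1) + 2(h_(i-1)+h_i)·M_i + h_i·M_(i+1) = 6(Δ_i − Δ_(i-1)) read
  2·M_0 + 8·M_1 + 2·M_2 = 6(Δ_1 - Δ_0) = 57
Clamped end conditions give two more equations: 2h_0·M_0 + h_0·M_1 = 6(Δ_0 - S'(-2)) = 9 and h_1·M_1 + 2h_1·M_2 = 6(S'(2) - Δ_1) = -6.
Solving: M_0 = -19/8, M_1 = 37/4, M_2 = -49/8.
On [0, 2], S'(t) = b_1 + 2c_1·t + 3d_1·t² with b_1 = Δ_1 - h_1(2M_1 + M_2)/6 = 7/8, c_1 = M_1/2 = 37/8, d_1 = (M_2 - M_1)/(6h_1) = -41/32. So S'(0) = 7/8.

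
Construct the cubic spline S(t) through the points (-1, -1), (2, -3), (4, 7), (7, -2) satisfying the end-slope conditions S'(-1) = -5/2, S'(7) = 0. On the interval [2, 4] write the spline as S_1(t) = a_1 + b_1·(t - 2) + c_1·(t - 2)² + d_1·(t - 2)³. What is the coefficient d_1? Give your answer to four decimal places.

-1.0962

Write M_i for S''(x_i). With h_i = 3, 2, 3 and divided differences Δ_i = -2/3, 5, -3, the continuity of S' gives the tridiagonal system
  3·M_0 + 10·M_1 + 2·M_2 = 6(Δ_1 - Δ_0) = 34
  2·M_1 + 10·M_2 + 3·M_3 = 6(Δ_2 - Δ_1) = -48
Clamped end conditions give two more equations: 2h_0·M_0 + h_0·M_1 = 6(Δ_0 - S'(-1)) = 11 and h_2·M_2 + 2h_2·M_3 = 6(S'(7) - Δ_2) = 18.
Hence M_0 = -212/273, M_1 = 475/91, M_2 = -722/91, M_3 = 634/91.
On [2, 4], with S_1(t) = a_1 + b_1·(t - 2) + c_1·(t - 2)² + d_1·(t - 2)³: c_1 = M_1/2 = 475/182, d_1 = (M_2 - M_1)/(6h_1) = -57/52, b_1 = Δ_1 - h_1(2M_1 + M_2)/6 = 379/91.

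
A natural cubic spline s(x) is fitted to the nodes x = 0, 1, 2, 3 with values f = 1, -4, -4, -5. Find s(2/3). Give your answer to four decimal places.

With σ_i denoting the second derivative at x_i, h_i = 1, 1, 1, and Δ_i = (y_(i+1) − y_i)/h_i = -5, 0, -1:
  1·σ_0 + 4·σ_1 + 1·σ_2 = 6(Δ_1 - Δ_0) = 30
  1·σ_1 + 4·σ_2 + 1·σ_3 = 6(Δ_2 - Δ_1) = -6
Natural end conditions: σ_0 = σ_3 = 0.
Forward elimination and back-substitution give σ_0 = 0, σ_1 = 42/5, σ_2 = -18/5, σ_3 = 0.
On [0, 1], s(x) = 1 - 32/5·x + 0·x² + 7/5·x³.
With x = 2/3: s(2/3) = -77/27.

-2.8519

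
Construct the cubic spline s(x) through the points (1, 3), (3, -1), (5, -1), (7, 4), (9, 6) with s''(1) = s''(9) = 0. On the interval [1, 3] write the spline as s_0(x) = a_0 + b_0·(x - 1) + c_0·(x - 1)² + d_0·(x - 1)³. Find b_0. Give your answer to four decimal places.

Let σ_i = s''(x_i). Step sizes h_i = 2, 2, 2, 2; slopes of the chords Δ_i = (y_(i+1) - y_i)/h_i = -2, 0, 5/2, 1.
  2·σ_0 + 8·σ_1 + 2·σ_2 = 6(Δ_1 - Δ_0) = 12
  2·σ_1 + 8·σ_2 + 2·σ_3 = 6(Δ_2 - Δ_1) = 15
  2·σ_2 + 8·σ_3 + 2·σ_4 = 6(Δ_3 - Δ_2) = -9
Natural end conditions: σ_0 = σ_4 = 0.
Hence σ_0 = 0, σ_1 = 111/112, σ_2 = 57/28, σ_3 = -183/112, σ_4 = 0.
On [1, 3], with s_0(x) = a_0 + b_0·(x - 1) + c_0·(x - 1)² + d_0·(x - 1)³: c_0 = σ_0/2 = 0, d_0 = (σ_1 - σ_0)/(6h_0) = 37/448, b_0 = Δ_0 - h_0(2σ_0 + σ_1)/6 = -261/112.

-2.3304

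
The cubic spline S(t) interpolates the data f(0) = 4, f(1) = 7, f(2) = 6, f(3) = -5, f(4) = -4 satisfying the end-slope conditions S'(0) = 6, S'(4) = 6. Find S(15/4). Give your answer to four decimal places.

With m_i denoting the second derivative at x_i, h_i = 1, 1, 1, 1, and Δ_i = (y_(i+1) − y_i)/h_i = 3, -1, -11, 1:
  1·m_0 + 4·m_1 + 1·m_2 = 6(Δ_1 - Δ_0) = -24
  1·m_1 + 4·m_2 + 1·m_3 = 6(Δ_2 - Δ_1) = -60
  1·m_2 + 4·m_3 + 1·m_4 = 6(Δ_3 - Δ_2) = 72
Clamped end conditions give two more equations: 2h_0·m_0 + h_0·m_1 = 6(Δ_0 - S'(0)) = -18 and h_3·m_3 + 2h_3·m_4 = 6(S'(4) - Δ_3) = 30.
Solving the tridiagonal system: m_0 = -69/7, m_1 = 12/7, m_2 = -21, m_3 = 156/7, m_4 = 27/7.
On [3, 4], S(t) = -5 - 99/14·(t - 3) + 78/7·(t - 3)² - 43/14·(t - 3)³.
With (t - 3) = 3/4: S(15/4) = -4777/896.

-5.3315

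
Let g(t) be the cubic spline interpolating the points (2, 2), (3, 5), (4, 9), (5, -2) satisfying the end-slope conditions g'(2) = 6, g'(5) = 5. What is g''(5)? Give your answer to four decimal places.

70.1333

Let M_i = g''(x_i). Step sizes h_i = 1, 1, 1; slopes of the chords Δ_i = (y_(i+1) - y_i)/h_i = 3, 4, -11.
  1·M_0 + 4·M_1 + 1·M_2 = 6(Δ_1 - Δ_0) = 6
  1·M_1 + 4·M_2 + 1·M_3 = 6(Δ_2 - Δ_1) = -90
Clamped end conditions give two more equations: 2h_0·M_0 + h_0·M_1 = 6(Δ_0 - g'(2)) = -18 and h_2·M_2 + 2h_2·M_3 = 6(g'(5) - Δ_2) = 96.
Solving: M_0 = -262/15, M_1 = 254/15, M_2 = -664/15, M_3 = 1052/15.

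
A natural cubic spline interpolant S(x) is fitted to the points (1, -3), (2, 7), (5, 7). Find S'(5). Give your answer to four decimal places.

With σ_i denoting the second derivative at x_i, h_i = 1, 3, and Δ_i = (y_(i+1) − y_i)/h_i = 10, 0:
  1·σ_0 + 8·σ_1 + 3·σ_2 = 6(Δ_1 - Δ_0) = -60
Natural end conditions: σ_0 = σ_2 = 0.
Solving: σ_0 = 0, σ_1 = -15/2, σ_2 = 0.
On [2, 5], S'(x) = b_1 + 2c_1·(x - 2) + 3d_1·(x - 2)² with b_1 = Δ_1 - h_1(2σ_1 + σ_2)/6 = 15/2, c_1 = σ_1/2 = -15/4, d_1 = (σ_2 - σ_1)/(6h_1) = 5/12. So S'(5) = -15/4.

-3.7500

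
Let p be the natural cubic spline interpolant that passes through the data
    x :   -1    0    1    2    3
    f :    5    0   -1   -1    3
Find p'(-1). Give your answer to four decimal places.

Write σ_i for p''(x_i). With h_i = 1, 1, 1, 1 and divided differences Δ_i = -5, -1, 0, 4, the continuity of p' gives the tridiagonal system
  1·σ_0 + 4·σ_1 + 1·σ_2 = 6(Δ_1 - Δ_0) = 24
  1·σ_1 + 4·σ_2 + 1·σ_3 = 6(Δ_2 - Δ_1) = 6
  1·σ_2 + 4·σ_3 + 1·σ_4 = 6(Δ_3 - Δ_2) = 24
Natural end conditions: σ_0 = σ_4 = 0.
Forward elimination and back-substitution give σ_0 = 0, σ_1 = 45/7, σ_2 = -12/7, σ_3 = 45/7, σ_4 = 0.
On [-1, 0], p'(x) = b_0 + 2c_0·(x + 1) + 3d_0·(x + 1)² with b_0 = Δ_0 - h_0(2σ_0 + σ_1)/6 = -85/14, c_0 = σ_0/2 = 0, d_0 = (σ_1 - σ_0)/(6h_0) = 15/14. So p'(-1) = -85/14.

-6.0714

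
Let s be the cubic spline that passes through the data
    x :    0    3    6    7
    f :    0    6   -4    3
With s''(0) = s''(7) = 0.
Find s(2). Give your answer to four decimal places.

6.8225

Let m_i = s''(x_i). Step sizes h_i = 3, 3, 1; slopes of the chords Δ_i = (y_(i+1) - y_i)/h_i = 2, -10/3, 7.
  3·m_0 + 12·m_1 + 3·m_2 = 6(Δ_1 - Δ_0) = -32
  3·m_1 + 8·m_2 + 1·m_3 = 6(Δ_2 - Δ_1) = 62
Natural end conditions: m_0 = m_3 = 0.
Hence m_0 = 0, m_1 = -442/87, m_2 = 280/29, m_3 = 0.
On [0, 3], s(x) = 0 + 395/87·x + 0·x² - 221/783·x³.
With x = 2: s(2) = 5342/783.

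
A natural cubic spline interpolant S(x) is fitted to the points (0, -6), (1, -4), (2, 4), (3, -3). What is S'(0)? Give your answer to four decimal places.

Write σ_i for S''(x_i). With h_i = 1, 1, 1 and divided differences Δ_i = 2, 8, -7, the continuity of S' gives the tridiagonal system
  1·σ_0 + 4·σ_1 + 1·σ_2 = 6(Δ_1 - Δ_0) = 36
  1·σ_1 + 4·σ_2 + 1·σ_3 = 6(Δ_2 - Δ_1) = -90
Natural end conditions: σ_0 = σ_3 = 0.
Hence σ_0 = 0, σ_1 = 78/5, σ_2 = -132/5, σ_3 = 0.
On [0, 1], S'(x) = b_0 + 2c_0·x + 3d_0·x² with b_0 = Δ_0 - h_0(2σ_0 + σ_1)/6 = -3/5, c_0 = σ_0/2 = 0, d_0 = (σ_1 - σ_0)/(6h_0) = 13/5. So S'(0) = -3/5.

-0.6000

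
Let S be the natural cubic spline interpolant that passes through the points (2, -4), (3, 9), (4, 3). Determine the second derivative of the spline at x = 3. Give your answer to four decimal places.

Put m_i = S'' at the i-th knot. Here h = (1, 1) and Δ = (13, -6), so the interior equations h_(i-1)·m_(i-1) + 2(h_(i-1)+h_i)·m_i + h_i·m_(i+1) = 6(Δ_i − Δ_(i-1)) read
  1·m_0 + 4·m_1 + 1·m_2 = 6(Δ_1 - Δ_0) = -114
Natural end conditions: m_0 = m_2 = 0.
Solving: m_0 = 0, m_1 = -57/2, m_2 = 0.

-28.5000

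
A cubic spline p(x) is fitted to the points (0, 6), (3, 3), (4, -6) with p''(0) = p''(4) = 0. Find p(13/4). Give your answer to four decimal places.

Let M_i = p''(x_i). Step sizes h_i = 3, 1; slopes of the chords Δ_i = (y_(i+1) - y_i)/h_i = -1, -9.
  3·M_0 + 8·M_1 + 1·M_2 = 6(Δ_1 - Δ_0) = -48
Natural end conditions: M_0 = M_2 = 0.
Hence M_0 = 0, M_1 = -6, M_2 = 0.
On [3, 4], p(x) = 3 - 7·(x - 3) - 3·(x - 3)² + 1·(x - 3)³.
With (x - 3) = 1/4: p(13/4) = 69/64.

1.0781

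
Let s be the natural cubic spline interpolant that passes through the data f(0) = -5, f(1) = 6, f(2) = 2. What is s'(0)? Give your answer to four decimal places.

14.7500

With M_i denoting the second derivative at x_i, h_i = 1, 1, and Δ_i = (y_(i+1) − y_i)/h_i = 11, -4:
  1·M_0 + 4·M_1 + 1·M_2 = 6(Δ_1 - Δ_0) = -90
Natural end conditions: M_0 = M_2 = 0.
Hence M_0 = 0, M_1 = -45/2, M_2 = 0.
On [0, 1], s'(x) = b_0 + 2c_0·x + 3d_0·x² with b_0 = Δ_0 - h_0(2M_0 + M_1)/6 = 59/4, c_0 = M_0/2 = 0, d_0 = (M_1 - M_0)/(6h_0) = -15/4. So s'(0) = 59/4.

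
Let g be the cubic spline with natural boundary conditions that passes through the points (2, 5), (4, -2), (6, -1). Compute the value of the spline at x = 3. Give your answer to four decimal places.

Let M_i = g''(x_i). Step sizes h_i = 2, 2; slopes of the chords Δ_i = (y_(i+1) - y_i)/h_i = -7/2, 1/2.
  2·M_0 + 8·M_1 + 2·M_2 = 6(Δ_1 - Δ_0) = 24
Natural end conditions: M_0 = M_2 = 0.
Solving the tridiagonal system: M_0 = 0, M_1 = 3, M_2 = 0.
On [2, 4], g(x) = 5 - 9/2·(x - 2) + 0·(x - 2)² + 1/4·(x - 2)³.
With (x - 2) = 1: g(3) = 3/4.

0.7500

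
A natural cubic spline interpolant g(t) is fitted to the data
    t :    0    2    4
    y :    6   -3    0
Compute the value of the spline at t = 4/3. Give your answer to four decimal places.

-1.1111

With M_i denoting the second derivative at x_i, h_i = 2, 2, and Δ_i = (y_(i+1) − y_i)/h_i = -9/2, 3/2:
  2·M_0 + 8·M_1 + 2·M_2 = 6(Δ_1 - Δ_0) = 36
Natural end conditions: M_0 = M_2 = 0.
Hence M_0 = 0, M_1 = 9/2, M_2 = 0.
On [0, 2], g(t) = 6 - 6·t + 0·t² + 3/8·t³.
With t = 4/3: g(4/3) = -10/9.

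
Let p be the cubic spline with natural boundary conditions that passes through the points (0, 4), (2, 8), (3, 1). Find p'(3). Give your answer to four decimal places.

-8.5000

With m_i denoting the second derivative at x_i, h_i = 2, 1, and Δ_i = (y_(i+1) − y_i)/h_i = 2, -7:
  2·m_0 + 6·m_1 + 1·m_2 = 6(Δ_1 - Δ_0) = -54
Natural end conditions: m_0 = m_2 = 0.
Solving: m_0 = 0, m_1 = -9, m_2 = 0.
On [2, 3], p'(x) = b_1 + 2c_1·(x - 2) + 3d_1·(x - 2)² with b_1 = Δ_1 - h_1(2m_1 + m_2)/6 = -4, c_1 = m_1/2 = -9/2, d_1 = (m_2 - m_1)/(6h_1) = 3/2. So p'(3) = -17/2.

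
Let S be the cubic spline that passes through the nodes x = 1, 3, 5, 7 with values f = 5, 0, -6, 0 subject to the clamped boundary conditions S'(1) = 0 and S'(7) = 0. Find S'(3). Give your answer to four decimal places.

Write M_i for S''(x_i). With h_i = 2, 2, 2 and divided differences Δ_i = -5/2, -3, 3, the continuity of S' gives the tridiagonal system
  2·M_0 + 8·M_1 + 2·M_2 = 6(Δ_1 - Δ_0) = -3
  2·M_1 + 8·M_2 + 2·M_3 = 6(Δ_2 - Δ_1) = 36
Clamped end conditions give two more equations: 2h_0·M_0 + h_0·M_1 = 6(Δ_0 - S'(1)) = -15 and h_2·M_2 + 2h_2·M_3 = 6(S'(7) - Δ_2) = -18.
Solving: M_0 = -31/10, M_1 = -13/10, M_2 = 34/5, M_3 = -79/10.
On [3, 5], S'(x) = b_1 + 2c_1·(x - 3) + 3d_1·(x - 3)² with b_1 = Δ_1 - h_1(2M_1 + M_2)/6 = -22/5, c_1 = M_1/2 = -13/20, d_1 = (M_2 - M_1)/(6h_1) = 27/40. So S'(3) = -22/5.

-4.4000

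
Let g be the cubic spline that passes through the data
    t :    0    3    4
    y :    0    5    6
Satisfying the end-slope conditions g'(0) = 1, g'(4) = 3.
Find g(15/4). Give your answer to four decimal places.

With M_i denoting the second derivative at x_i, h_i = 3, 1, and Δ_i = (y_(i+1) − y_i)/h_i = 5/3, 1:
  3·M_0 + 8·M_1 + 1·M_2 = 6(Δ_1 - Δ_0) = -4
Clamped end conditions give two more equations: 2h_0·M_0 + h_0·M_1 = 6(Δ_0 - g'(0)) = 4 and h_1·M_1 + 2h_1·M_2 = 6(g'(4) - Δ_1) = 12.
Solving the tridiagonal system: M_0 = 5/3, M_1 = -2, M_2 = 7.
On [3, 4], g(t) = 5 + 1/2·(t - 3) - 1·(t - 3)² + 3/2·(t - 3)³.
With (t - 3) = 3/4: g(15/4) = 697/128.

5.4453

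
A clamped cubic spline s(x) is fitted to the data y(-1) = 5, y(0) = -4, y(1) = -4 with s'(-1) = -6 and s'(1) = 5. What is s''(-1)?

-17

Let M_i = s''(x_i). Step sizes h_i = 1, 1; slopes of the chords Δ_i = (y_(i+1) - y_i)/h_i = -9, 0.
  1·M_0 + 4·M_1 + 1·M_2 = 6(Δ_1 - Δ_0) = 54
Clamped end conditions give two more equations: 2h_0·M_0 + h_0·M_1 = 6(Δ_0 - s'(-1)) = -18 and h_1·M_1 + 2h_1·M_2 = 6(s'(1) - Δ_1) = 30.
Solving the tridiagonal system: M_0 = -17, M_1 = 16, M_2 = 7.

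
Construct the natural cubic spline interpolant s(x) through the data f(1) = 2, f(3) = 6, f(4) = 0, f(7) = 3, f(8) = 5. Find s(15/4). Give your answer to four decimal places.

1.4696

Put m_i = s'' at the i-th knot. Here h = (2, 1, 3, 1) and Δ = (2, -6, 1, 2), so the interior equations h_(i-1)·m_(i-1) + 2(h_(i-1)+h_i)·m_i + h_i·m_(i+1) = 6(Δ_i − Δ_(i-1)) read
  2·m_0 + 6·m_1 + 1·m_2 = 6(Δ_1 - Δ_0) = -48
  1·m_1 + 8·m_2 + 3·m_3 = 6(Δ_2 - Δ_1) = 42
  3·m_2 + 8·m_3 + 1·m_4 = 6(Δ_3 - Δ_2) = 6
Natural end conditions: m_0 = m_4 = 0.
Hence m_0 = 0, m_1 = -1479/161, m_2 = 1146/161, m_3 = -309/161, m_4 = 0.
On [3, 4], s(x) = 6 - 664/161·(x - 3) - 1479/322·(x - 3)² + 125/46·(x - 3)³.
With (x - 3) = 3/4: s(15/4) = 30285/20608.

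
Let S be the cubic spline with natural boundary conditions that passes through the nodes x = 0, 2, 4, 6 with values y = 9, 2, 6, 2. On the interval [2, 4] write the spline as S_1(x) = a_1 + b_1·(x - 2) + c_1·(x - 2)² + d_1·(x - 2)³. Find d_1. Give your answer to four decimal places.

-0.7917

With σ_i denoting the second derivative at x_i, h_i = 2, 2, 2, and Δ_i = (y_(i+1) − y_i)/h_i = -7/2, 2, -2:
  2·σ_0 + 8·σ_1 + 2·σ_2 = 6(Δ_1 - Δ_0) = 33
  2·σ_1 + 8·σ_2 + 2·σ_3 = 6(Δ_2 - Δ_1) = -24
Natural end conditions: σ_0 = σ_3 = 0.
Hence σ_0 = 0, σ_1 = 26/5, σ_2 = -43/10, σ_3 = 0.
On [2, 4], with S_1(x) = a_1 + b_1·(x - 2) + c_1·(x - 2)² + d_1·(x - 2)³: c_1 = σ_1/2 = 13/5, d_1 = (σ_2 - σ_1)/(6h_1) = -19/24, b_1 = Δ_1 - h_1(2σ_1 + σ_2)/6 = -1/30.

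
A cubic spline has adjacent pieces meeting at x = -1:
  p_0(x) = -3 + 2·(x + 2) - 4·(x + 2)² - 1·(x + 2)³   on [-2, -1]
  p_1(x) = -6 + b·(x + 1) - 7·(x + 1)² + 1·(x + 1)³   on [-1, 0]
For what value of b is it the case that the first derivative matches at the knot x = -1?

p_0'(x) = 2 - 8·(x + 2) - 3·(x + 2)², so p_0'(-1) = -9. On the right, p_1'(-1) = b, so b = -9.

-9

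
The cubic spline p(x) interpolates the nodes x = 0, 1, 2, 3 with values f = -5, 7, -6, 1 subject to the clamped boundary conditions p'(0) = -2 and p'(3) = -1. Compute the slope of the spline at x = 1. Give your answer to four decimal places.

Let M_i = p''(x_i). Step sizes h_i = 1, 1, 1; slopes of the chords Δ_i = (y_(i+1) - y_i)/h_i = 12, -13, 7.
  1·M_0 + 4·M_1 + 1·M_2 = 6(Δ_1 - Δ_0) = -150
  1·M_1 + 4·M_2 + 1·M_3 = 6(Δ_2 - Δ_1) = 120
Clamped end conditions give two more equations: 2h_0·M_0 + h_0·M_1 = 6(Δ_0 - p'(0)) = 84 and h_2·M_2 + 2h_2·M_3 = 6(p'(3) - Δ_2) = -48.
Hence M_0 = 1174/15, M_1 = -1088/15, M_2 = 928/15, M_3 = -824/15.
On [1, 2], p'(x) = b_1 + 2c_1·(x - 1) + 3d_1·(x - 1)² with b_1 = Δ_1 - h_1(2M_1 + M_2)/6 = 13/15, c_1 = M_1/2 = -544/15, d_1 = (M_2 - M_1)/(6h_1) = 112/5. So p'(1) = 13/15.

0.8667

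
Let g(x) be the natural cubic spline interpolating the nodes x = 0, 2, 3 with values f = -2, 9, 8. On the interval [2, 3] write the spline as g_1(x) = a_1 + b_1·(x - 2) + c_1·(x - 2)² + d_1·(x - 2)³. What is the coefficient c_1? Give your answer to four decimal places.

Put m_i = g'' at the i-th knot. Here h = (2, 1) and Δ = (11/2, -1), so the interior equations h_(i-1)·m_(i-1) + 2(h_(i-1)+h_i)·m_i + h_i·m_(i+1) = 6(Δ_i − Δ_(i-1)) read
  2·m_0 + 6·m_1 + 1·m_2 = 6(Δ_1 - Δ_0) = -39
Natural end conditions: m_0 = m_2 = 0.
Solving the tridiagonal system: m_0 = 0, m_1 = -13/2, m_2 = 0.
On [2, 3], with g_1(x) = a_1 + b_1·(x - 2) + c_1·(x - 2)² + d_1·(x - 2)³: c_1 = m_1/2 = -13/4, d_1 = (m_2 - m_1)/(6h_1) = 13/12, b_1 = Δ_1 - h_1(2m_1 + m_2)/6 = 7/6.

-3.2500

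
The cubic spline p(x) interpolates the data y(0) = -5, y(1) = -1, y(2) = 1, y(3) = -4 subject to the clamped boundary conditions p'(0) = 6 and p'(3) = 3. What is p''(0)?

Let M_i = p''(x_i). Step sizes h_i = 1, 1, 1; slopes of the chords Δ_i = (y_(i+1) - y_i)/h_i = 4, 2, -5.
  1·M_0 + 4·M_1 + 1·M_2 = 6(Δ_1 - Δ_0) = -12
  1·M_1 + 4·M_2 + 1·M_3 = 6(Δ_2 - Δ_1) = -42
Clamped end conditions give two more equations: 2h_0·M_0 + h_0·M_1 = 6(Δ_0 - p'(0)) = -12 and h_2·M_2 + 2h_2·M_3 = 6(p'(3) - Δ_2) = 48.
Forward elimination and back-substitution give M_0 = -8, M_1 = 4, M_2 = -20, M_3 = 34.

-8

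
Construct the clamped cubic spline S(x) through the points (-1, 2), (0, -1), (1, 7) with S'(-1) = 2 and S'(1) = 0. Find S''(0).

35

Let M_i = S''(x_i). Step sizes h_i = 1, 1; slopes of the chords Δ_i = (y_(i+1) - y_i)/h_i = -3, 8.
  1·M_0 + 4·M_1 + 1·M_2 = 6(Δ_1 - Δ_0) = 66
Clamped end conditions give two more equations: 2h_0·M_0 + h_0·M_1 = 6(Δ_0 - S'(-1)) = -30 and h_1·M_1 + 2h_1·M_2 = 6(S'(1) - Δ_1) = -48.
Solving the tridiagonal system: M_0 = -65/2, M_1 = 35, M_2 = -83/2.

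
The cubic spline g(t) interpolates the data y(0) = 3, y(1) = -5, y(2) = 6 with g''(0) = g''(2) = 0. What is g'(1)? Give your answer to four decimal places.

1.5000

Let σ_i = g''(x_i). Step sizes h_i = 1, 1; slopes of the chords Δ_i = (y_(i+1) - y_i)/h_i = -8, 11.
  1·σ_0 + 4·σ_1 + 1·σ_2 = 6(Δ_1 - Δ_0) = 114
Natural end conditions: σ_0 = σ_2 = 0.
Solving: σ_0 = 0, σ_1 = 57/2, σ_2 = 0.
On [1, 2], g'(t) = b_1 + 2c_1·(t - 1) + 3d_1·(t - 1)² with b_1 = Δ_1 - h_1(2σ_1 + σ_2)/6 = 3/2, c_1 = σ_1/2 = 57/4, d_1 = (σ_2 - σ_1)/(6h_1) = -19/4. So g'(1) = 3/2.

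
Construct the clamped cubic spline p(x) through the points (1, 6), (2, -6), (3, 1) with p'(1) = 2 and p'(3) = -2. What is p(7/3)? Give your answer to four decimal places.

Let σ_i = p''(x_i). Step sizes h_i = 1, 1; slopes of the chords Δ_i = (y_(i+1) - y_i)/h_i = -12, 7.
  1·σ_0 + 4·σ_1 + 1·σ_2 = 6(Δ_1 - Δ_0) = 114
Clamped end conditions give two more equations: 2h_0·σ_0 + h_0·σ_1 = 6(Δ_0 - p'(1)) = -84 and h_1·σ_1 + 2h_1·σ_2 = 6(p'(3) - Δ_1) = -54.
Forward elimination and back-substitution give σ_0 = -145/2, σ_1 = 61, σ_2 = -115/2.
On [2, 3], p(x) = -6 - 15/4·(x - 2) + 61/2·(x - 2)² - 79/4·(x - 2)³.
With (x - 2) = 1/3: p(7/3) = -124/27.

-4.5926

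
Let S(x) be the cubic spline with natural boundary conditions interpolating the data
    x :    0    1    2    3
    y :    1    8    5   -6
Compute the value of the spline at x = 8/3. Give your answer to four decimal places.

-1.8988

Write σ_i for S''(x_i). With h_i = 1, 1, 1 and divided differences Δ_i = 7, -3, -11, the continuity of S' gives the tridiagonal system
  1·σ_0 + 4·σ_1 + 1·σ_2 = 6(Δ_1 - Δ_0) = -60
  1·σ_1 + 4·σ_2 + 1·σ_3 = 6(Δ_2 - Δ_1) = -48
Natural end conditions: σ_0 = σ_3 = 0.
Hence σ_0 = 0, σ_1 = -64/5, σ_2 = -44/5, σ_3 = 0.
On [2, 3], S(x) = 5 - 121/15·(x - 2) - 22/5·(x - 2)² + 22/15·(x - 2)³.
With (x - 2) = 2/3: S(8/3) = -769/405.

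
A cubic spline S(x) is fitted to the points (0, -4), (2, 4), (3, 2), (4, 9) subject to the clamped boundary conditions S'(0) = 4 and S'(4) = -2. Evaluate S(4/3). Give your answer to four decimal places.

3.1919

Put σ_i = S'' at the i-th knot. Here h = (2, 1, 1) and Δ = (4, -2, 7), so the interior equations h_(i-1)·σ_(i-1) + 2(h_(i-1)+h_i)·σ_i + h_i·σ_(i+1) = 6(Δ_i − Δ_(i-1)) read
  2·σ_0 + 6·σ_1 + 1·σ_2 = 6(Δ_1 - Δ_0) = -36
  1·σ_1 + 4·σ_2 + 1·σ_3 = 6(Δ_2 - Δ_1) = 54
Clamped end conditions give two more equations: 2h_0·σ_0 + h_0·σ_1 = 6(Δ_0 - S'(0)) = 0 and h_2·σ_2 + 2h_2·σ_3 = 6(S'(4) - Δ_2) = -54.
Solving: σ_0 = 69/11, σ_1 = -138/11, σ_2 = 294/11, σ_3 = -444/11.
On [0, 2], S(x) = -4 + 4·x + 69/22·x² - 69/44·x³.
With x = 4/3: S(4/3) = 316/99.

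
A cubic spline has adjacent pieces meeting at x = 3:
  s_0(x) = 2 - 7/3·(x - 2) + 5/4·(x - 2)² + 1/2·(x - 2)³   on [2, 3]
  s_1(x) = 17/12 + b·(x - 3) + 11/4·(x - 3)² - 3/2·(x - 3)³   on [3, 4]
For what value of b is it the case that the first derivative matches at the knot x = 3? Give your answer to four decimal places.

s_0'(x) = -7/3 + 5/2·(x - 2) + 3/2·(x - 2)², so s_0'(3) = 5/3. On the right, s_1'(3) = b, so b = 5/3.

1.6667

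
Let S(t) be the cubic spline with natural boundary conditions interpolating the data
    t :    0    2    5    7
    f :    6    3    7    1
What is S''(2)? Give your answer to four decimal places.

2.7253

Let M_i = S''(x_i). Step sizes h_i = 2, 3, 2; slopes of the chords Δ_i = (y_(i+1) - y_i)/h_i = -3/2, 4/3, -3.
  2·M_0 + 10·M_1 + 3·M_2 = 6(Δ_1 - Δ_0) = 17
  3·M_1 + 10·M_2 + 2·M_3 = 6(Δ_2 - Δ_1) = -26
Natural end conditions: M_0 = M_3 = 0.
Solving the tridiagonal system: M_0 = 0, M_1 = 248/91, M_2 = -311/91, M_3 = 0.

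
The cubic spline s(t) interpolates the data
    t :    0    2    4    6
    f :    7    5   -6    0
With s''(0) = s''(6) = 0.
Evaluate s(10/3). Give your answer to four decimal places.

-3.1877

With σ_i denoting the second derivative at x_i, h_i = 2, 2, 2, and Δ_i = (y_(i+1) − y_i)/h_i = -1, -11/2, 3:
  2·σ_0 + 8·σ_1 + 2·σ_2 = 6(Δ_1 - Δ_0) = -27
  2·σ_1 + 8·σ_2 + 2·σ_3 = 6(Δ_2 - Δ_1) = 51
Natural end conditions: σ_0 = σ_3 = 0.
Forward elimination and back-substitution give σ_0 = 0, σ_1 = -53/10, σ_2 = 77/10, σ_3 = 0.
On [2, 4], s(t) = 5 - 68/15·(t - 2) - 53/20·(t - 2)² + 13/12·(t - 2)³.
With (t - 2) = 4/3: s(10/3) = -1291/405.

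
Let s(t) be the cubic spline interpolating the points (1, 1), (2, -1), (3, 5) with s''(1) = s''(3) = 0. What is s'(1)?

With m_i denoting the second derivative at x_i, h_i = 1, 1, and Δ_i = (y_(i+1) − y_i)/h_i = -2, 6:
  1·m_0 + 4·m_1 + 1·m_2 = 6(Δ_1 - Δ_0) = 48
Natural end conditions: m_0 = m_2 = 0.
Hence m_0 = 0, m_1 = 12, m_2 = 0.
On [1, 2], s'(t) = b_0 + 2c_0·(t - 1) + 3d_0·(t - 1)² with b_0 = Δ_0 - h_0(2m_0 + m_1)/6 = -4, c_0 = m_0/2 = 0, d_0 = (m_1 - m_0)/(6h_0) = 2. So s'(1) = -4.

-4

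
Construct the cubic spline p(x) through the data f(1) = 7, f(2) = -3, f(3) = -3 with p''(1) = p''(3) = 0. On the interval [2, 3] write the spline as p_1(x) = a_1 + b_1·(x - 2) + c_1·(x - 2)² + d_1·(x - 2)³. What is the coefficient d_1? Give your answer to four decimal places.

-2.5000

Write σ_i for p''(x_i). With h_i = 1, 1 and divided differences Δ_i = -10, 0, the continuity of p' gives the tridiagonal system
  1·σ_0 + 4·σ_1 + 1·σ_2 = 6(Δ_1 - Δ_0) = 60
Natural end conditions: σ_0 = σ_2 = 0.
Solving the tridiagonal system: σ_0 = 0, σ_1 = 15, σ_2 = 0.
On [2, 3], with p_1(x) = a_1 + b_1·(x - 2) + c_1·(x - 2)² + d_1·(x - 2)³: c_1 = σ_1/2 = 15/2, d_1 = (σ_2 - σ_1)/(6h_1) = -5/2, b_1 = Δ_1 - h_1(2σ_1 + σ_2)/6 = -5.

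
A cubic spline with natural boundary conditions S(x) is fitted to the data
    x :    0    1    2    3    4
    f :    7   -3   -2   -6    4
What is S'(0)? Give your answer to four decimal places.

-13.5536

With M_i denoting the second derivative at x_i, h_i = 1, 1, 1, 1, and Δ_i = (y_(i+1) − y_i)/h_i = -10, 1, -4, 10:
  1·M_0 + 4·M_1 + 1·M_2 = 6(Δ_1 - Δ_0) = 66
  1·M_1 + 4·M_2 + 1·M_3 = 6(Δ_2 - Δ_1) = -30
  1·M_2 + 4·M_3 + 1·M_4 = 6(Δ_3 - Δ_2) = 84
Natural end conditions: M_0 = M_4 = 0.
Solving: M_0 = 0, M_1 = 597/28, M_2 = -135/7, M_3 = 723/28, M_4 = 0.
On [0, 1], S'(x) = b_0 + 2c_0·x + 3d_0·x² with b_0 = Δ_0 - h_0(2M_0 + M_1)/6 = -759/56, c_0 = M_0/2 = 0, d_0 = (M_1 - M_0)/(6h_0) = 199/56. So S'(0) = -759/56.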